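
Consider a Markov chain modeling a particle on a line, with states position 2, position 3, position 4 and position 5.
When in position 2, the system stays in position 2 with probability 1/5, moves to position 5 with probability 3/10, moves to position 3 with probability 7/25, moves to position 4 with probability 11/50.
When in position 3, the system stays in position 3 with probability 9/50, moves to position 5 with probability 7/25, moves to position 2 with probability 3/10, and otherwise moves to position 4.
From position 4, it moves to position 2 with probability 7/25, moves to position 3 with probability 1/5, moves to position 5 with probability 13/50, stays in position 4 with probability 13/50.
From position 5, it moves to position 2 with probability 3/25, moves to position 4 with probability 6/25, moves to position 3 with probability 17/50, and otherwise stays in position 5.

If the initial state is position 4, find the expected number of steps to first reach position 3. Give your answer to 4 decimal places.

Let t(s) be the expected number of steps to first reach position 3 from state s, with t(position 3) = 0. Conditioning on the first step:
t(position 2) = 1 + 0.2·t(position 2) + 0.22·t(position 4) + 0.3·t(position 5)
t(position 4) = 1 + 0.28·t(position 2) + 0.26·t(position 4) + 0.26·t(position 5)
t(position 5) = 1 + 0.12·t(position 2) + 0.24·t(position 4) + 0.3·t(position 5)
Solving: t(position 2) = 3.5891, t(position 4) = 3.8970, t(position 5) = 3.3800.
Expected steps from position 4 to position 3: 3.8970.

3.8970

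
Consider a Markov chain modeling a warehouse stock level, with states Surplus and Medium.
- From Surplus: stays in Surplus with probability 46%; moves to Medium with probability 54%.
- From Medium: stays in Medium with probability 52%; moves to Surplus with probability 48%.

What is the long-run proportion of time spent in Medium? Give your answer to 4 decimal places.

0.5294

Let the stationary distribution be π with π = πP and π_1 + π_2 = 1.
π_1 = 0.46·π_1 + 0.48·π_2
Solving with the normalization constraint gives π = (0.4706, 0.5294).
So the stationary probability of Medium is 0.5294.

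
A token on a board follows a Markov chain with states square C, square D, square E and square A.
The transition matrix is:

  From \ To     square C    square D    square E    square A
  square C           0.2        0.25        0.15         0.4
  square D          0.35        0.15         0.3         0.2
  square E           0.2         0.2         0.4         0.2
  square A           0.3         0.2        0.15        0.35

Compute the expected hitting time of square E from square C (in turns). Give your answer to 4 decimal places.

Let t(s) be the expected number of turns to first reach square E from state s, with t(square E) = 0. Conditioning on the first turn:
t(square C) = 1 + 0.2·t(square C) + 0.25·t(square D) + 0.4·t(square A)
t(square D) = 1 + 0.35·t(square C) + 0.15·t(square D) + 0.2·t(square A)
t(square A) = 1 + 0.3·t(square C) + 0.2·t(square D) + 0.35·t(square A)
Solving: t(square C) = 5.5015, t(square D) = 4.7447, t(square A) = 5.5375.
Expected turns from square C to square E: 5.5015.

5.5015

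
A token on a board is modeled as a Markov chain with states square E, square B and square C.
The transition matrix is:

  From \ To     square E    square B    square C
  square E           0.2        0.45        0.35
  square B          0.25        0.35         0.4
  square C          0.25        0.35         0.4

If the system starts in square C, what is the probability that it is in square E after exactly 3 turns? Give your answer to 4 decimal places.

Propagate the distribution vector 3 turns from square C.
After 0 turns: (0.0000, 0.0000, 1.0000)
After 1 turn: (0.2500, 0.3500, 0.4000)
After 2 turns: (0.2375, 0.3750, 0.3875)
After 3 turns: (0.2381, 0.3738, 0.3881)
P(in square E after 3 turns) = 0.2381

0.2381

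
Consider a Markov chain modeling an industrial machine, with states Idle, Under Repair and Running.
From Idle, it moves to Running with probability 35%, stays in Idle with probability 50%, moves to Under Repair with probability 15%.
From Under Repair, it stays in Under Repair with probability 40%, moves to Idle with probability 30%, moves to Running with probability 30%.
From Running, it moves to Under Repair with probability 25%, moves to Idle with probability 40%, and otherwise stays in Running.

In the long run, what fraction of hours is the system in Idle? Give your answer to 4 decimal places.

Let the stationary distribution be π with π = πP and π_1 + π_2 + π_3 = 1.
π_1 = 0.5·π_1 + 0.3·π_2 + 0.4·π_3
π_2 = 0.15·π_1 + 0.4·π_2 + 0.25·π_3
Solving with the normalization constraint gives π = (0.4172, 0.2450, 0.3377).
So the stationary probability of Idle is 0.4172.

0.4172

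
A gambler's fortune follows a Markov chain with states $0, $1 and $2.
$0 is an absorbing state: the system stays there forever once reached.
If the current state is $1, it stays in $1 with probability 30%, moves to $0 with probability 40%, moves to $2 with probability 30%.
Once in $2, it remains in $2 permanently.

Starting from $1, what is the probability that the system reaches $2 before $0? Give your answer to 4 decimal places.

0.4286

Let h(s) be the probability of absorption at $2 starting from transient state s. Then h($2) = 1 and h($0) = 0. By first-step analysis:
h($1) = 0.4·0 + 0.3·h($1) + 0.3·1
Solving: h($1) = 0.4286.
Starting from $1, the probability is 0.4286.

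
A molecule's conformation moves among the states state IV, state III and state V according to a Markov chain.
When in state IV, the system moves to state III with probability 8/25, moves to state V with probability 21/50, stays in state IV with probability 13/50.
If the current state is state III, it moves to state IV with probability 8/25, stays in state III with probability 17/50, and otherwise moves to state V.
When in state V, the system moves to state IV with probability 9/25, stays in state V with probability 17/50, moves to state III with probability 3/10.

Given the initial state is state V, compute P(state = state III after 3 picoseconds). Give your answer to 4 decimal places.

Propagate the distribution vector 3 picoseconds from state V.
After 0 picoseconds: (0.0000, 0.0000, 1.0000)
After 1 picosecond: (0.3600, 0.3000, 0.3400)
After 2 picoseconds: (0.3120, 0.3192, 0.3688)
After 3 picoseconds: (0.3160, 0.3190, 0.3650)
P(in state III after 3 picoseconds) = 0.3190

0.3190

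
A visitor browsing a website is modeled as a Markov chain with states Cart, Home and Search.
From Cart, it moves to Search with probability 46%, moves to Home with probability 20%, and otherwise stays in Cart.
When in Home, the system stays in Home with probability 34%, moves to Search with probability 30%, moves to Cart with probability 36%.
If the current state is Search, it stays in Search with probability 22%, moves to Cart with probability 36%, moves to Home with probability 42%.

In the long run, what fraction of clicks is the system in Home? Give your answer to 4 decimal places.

Let the stationary distribution be π with π = πP and π_1 + π_2 + π_3 = 1.
π_1 = 0.34·π_1 + 0.36·π_2 + 0.36·π_3
π_2 = 0.2·π_1 + 0.34·π_2 + 0.42·π_3
Solving with the normalization constraint gives π = (0.3529, 0.3170, 0.3301).
So the stationary probability of Home is 0.3170.

0.3170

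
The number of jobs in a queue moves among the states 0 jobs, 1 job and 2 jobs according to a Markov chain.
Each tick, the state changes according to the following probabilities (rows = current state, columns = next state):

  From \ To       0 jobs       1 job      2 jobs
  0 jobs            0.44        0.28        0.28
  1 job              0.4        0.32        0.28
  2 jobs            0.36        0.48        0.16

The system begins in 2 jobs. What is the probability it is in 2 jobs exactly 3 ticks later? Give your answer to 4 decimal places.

Propagate the distribution vector 3 ticks from 2 jobs.
After 0 ticks: (0.0000, 0.0000, 1.0000)
After 1 tick: (0.3600, 0.4800, 0.1600)
After 2 ticks: (0.4080, 0.3312, 0.2608)
After 3 ticks: (0.4059, 0.3454, 0.2487)
P(in 2 jobs after 3 ticks) = 0.2487

0.2487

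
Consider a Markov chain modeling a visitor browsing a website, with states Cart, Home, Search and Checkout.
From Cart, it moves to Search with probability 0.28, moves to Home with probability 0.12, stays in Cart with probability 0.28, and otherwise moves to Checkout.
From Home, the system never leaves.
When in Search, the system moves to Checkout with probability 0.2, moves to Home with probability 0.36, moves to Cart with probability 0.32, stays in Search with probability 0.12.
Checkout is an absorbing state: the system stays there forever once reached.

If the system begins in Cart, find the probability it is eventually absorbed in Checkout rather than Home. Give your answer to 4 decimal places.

Let h(s) be the probability of absorption at Checkout starting from transient state s. Then h(Checkout) = 1 and h(Home) = 0. By first-step analysis:
h(Cart) = 0.28·h(Cart) + 0.12·0 + 0.28·h(Search) + 0.32·1
h(Search) = 0.32·h(Cart) + 0.36·0 + 0.12·h(Search) + 0.2·1
Solving: h(Cart) = 0.6206, h(Search) = 0.4529.
Starting from Cart, the probability is 0.6206.

0.6206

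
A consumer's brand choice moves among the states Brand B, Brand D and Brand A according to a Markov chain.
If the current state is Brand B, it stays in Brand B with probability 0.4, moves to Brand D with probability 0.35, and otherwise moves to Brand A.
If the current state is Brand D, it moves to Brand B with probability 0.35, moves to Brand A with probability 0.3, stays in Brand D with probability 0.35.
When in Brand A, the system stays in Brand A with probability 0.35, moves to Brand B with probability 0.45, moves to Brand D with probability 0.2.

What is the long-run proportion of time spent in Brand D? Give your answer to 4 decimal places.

Let the stationary distribution be π with π = πP and π_1 + π_2 + π_3 = 1.
π_1 = 0.4·π_1 + 0.35·π_2 + 0.45·π_3
π_2 = 0.35·π_1 + 0.35·π_2 + 0.2·π_3
Solving with the normalization constraint gives π = (0.3994, 0.3058, 0.2948).
So the stationary probability of Brand D is 0.3058.

0.3058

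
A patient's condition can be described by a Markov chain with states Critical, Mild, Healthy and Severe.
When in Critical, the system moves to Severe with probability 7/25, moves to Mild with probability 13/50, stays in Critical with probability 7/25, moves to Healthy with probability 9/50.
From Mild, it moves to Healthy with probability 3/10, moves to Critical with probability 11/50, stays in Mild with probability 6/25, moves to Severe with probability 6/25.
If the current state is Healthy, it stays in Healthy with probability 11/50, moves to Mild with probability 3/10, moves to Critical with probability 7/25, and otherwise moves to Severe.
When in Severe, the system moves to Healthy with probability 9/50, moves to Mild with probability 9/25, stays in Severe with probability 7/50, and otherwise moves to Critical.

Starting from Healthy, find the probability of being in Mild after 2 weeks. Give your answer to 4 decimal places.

0.2828

Propagate the distribution vector 2 weeks from Healthy.
After 0 weeks: (0.0000, 0.0000, 1.0000, 0.0000)
After 1 week: (0.2800, 0.3000, 0.2200, 0.2000)
After 2 weeks: (0.2700, 0.2828, 0.2248, 0.2224)
P(in Mild after 2 weeks) = 0.2828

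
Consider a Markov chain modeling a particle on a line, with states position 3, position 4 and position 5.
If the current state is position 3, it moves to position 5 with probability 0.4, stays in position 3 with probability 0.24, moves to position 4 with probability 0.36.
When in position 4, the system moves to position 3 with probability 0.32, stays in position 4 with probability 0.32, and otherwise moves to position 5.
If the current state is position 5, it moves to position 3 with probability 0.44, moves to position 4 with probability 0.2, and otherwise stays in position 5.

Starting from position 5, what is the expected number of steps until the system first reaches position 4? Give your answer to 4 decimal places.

3.8660

Let t(s) be the expected number of steps to first reach position 4 from state s, with t(position 4) = 0. Conditioning on the first step:
t(position 3) = 1 + 0.24·t(position 3) + 0.4·t(position 5)
t(position 5) = 1 + 0.44·t(position 3) + 0.36·t(position 5)
Solving: t(position 3) = 3.3505, t(position 5) = 3.8660.
Expected steps from position 5 to position 4: 3.8660.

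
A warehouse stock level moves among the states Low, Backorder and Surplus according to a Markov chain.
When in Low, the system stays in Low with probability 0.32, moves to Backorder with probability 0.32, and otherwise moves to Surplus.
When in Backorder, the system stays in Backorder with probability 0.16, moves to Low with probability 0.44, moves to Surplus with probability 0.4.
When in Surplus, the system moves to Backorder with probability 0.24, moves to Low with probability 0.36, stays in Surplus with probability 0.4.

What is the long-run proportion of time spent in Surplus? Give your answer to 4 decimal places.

Let the stationary distribution be π with π = πP and π_1 + π_2 + π_3 = 1.
π_1 = 0.32·π_1 + 0.44·π_2 + 0.36·π_3
π_2 = 0.32·π_1 + 0.16·π_2 + 0.24·π_3
Solving with the normalization constraint gives π = (0.3653, 0.2493, 0.3854).
So the stationary probability of Surplus is 0.3854.

0.3854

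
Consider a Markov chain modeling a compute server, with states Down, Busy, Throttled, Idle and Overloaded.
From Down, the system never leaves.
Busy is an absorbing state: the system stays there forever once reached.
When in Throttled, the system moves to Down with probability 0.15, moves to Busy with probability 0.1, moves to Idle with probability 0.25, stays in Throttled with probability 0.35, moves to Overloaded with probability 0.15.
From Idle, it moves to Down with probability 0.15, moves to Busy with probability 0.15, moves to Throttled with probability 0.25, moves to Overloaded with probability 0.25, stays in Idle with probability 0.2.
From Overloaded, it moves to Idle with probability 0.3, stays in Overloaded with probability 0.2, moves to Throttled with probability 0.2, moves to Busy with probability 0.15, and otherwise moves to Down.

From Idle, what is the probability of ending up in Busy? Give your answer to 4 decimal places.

Let h(s) be the probability of absorption at Busy starting from transient state s. Then h(Busy) = 1 and h(Down) = 0. By first-step analysis:
h(Throttled) = 0.15·0 + 0.1·1 + 0.35·h(Throttled) + 0.25·h(Idle) + 0.15·h(Overloaded)
h(Idle) = 0.15·0 + 0.15·1 + 0.25·h(Throttled) + 0.2·h(Idle) + 0.25·h(Overloaded)
h(Overloaded) = 0.15·0 + 0.15·1 + 0.2·h(Throttled) + 0.3·h(Idle) + 0.2·h(Overloaded)
Solving: h(Throttled) = 0.4476, h(Idle) = 0.4768, h(Overloaded) = 0.4782.
Starting from Idle, the probability is 0.4768.

0.4768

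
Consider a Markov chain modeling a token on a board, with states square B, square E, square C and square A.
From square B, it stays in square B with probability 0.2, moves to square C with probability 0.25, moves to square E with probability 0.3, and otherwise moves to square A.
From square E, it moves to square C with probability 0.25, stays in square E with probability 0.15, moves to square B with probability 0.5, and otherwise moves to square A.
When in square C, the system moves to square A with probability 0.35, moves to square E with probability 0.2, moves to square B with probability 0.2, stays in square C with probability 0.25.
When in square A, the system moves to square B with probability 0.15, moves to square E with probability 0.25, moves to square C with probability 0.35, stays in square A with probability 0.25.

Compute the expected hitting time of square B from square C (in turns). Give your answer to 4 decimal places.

Let t(s) be the expected number of turns to first reach square B from state s, with t(square B) = 0. Conditioning on the first turn:
t(square E) = 1 + 0.15·t(square E) + 0.25·t(square C) + 0.1·t(square A)
t(square C) = 1 + 0.2·t(square E) + 0.25·t(square C) + 0.35·t(square A)
t(square A) = 1 + 0.25·t(square E) + 0.35·t(square C) + 0.25·t(square A)
Solving: t(square E) = 2.8559, t(square C) = 4.0415, t(square A) = 4.1714.
Expected turns from square C to square B: 4.0415.

4.0415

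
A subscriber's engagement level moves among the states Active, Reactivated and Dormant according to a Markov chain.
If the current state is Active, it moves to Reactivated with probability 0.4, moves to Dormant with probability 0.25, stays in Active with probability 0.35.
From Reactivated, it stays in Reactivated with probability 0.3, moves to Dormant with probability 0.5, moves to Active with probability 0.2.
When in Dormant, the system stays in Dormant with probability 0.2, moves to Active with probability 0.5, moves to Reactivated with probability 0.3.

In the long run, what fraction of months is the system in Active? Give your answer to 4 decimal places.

0.3475

Let the stationary distribution be π with π = πP and π_1 + π_2 + π_3 = 1.
π_1 = 0.35·π_1 + 0.2·π_2 + 0.5·π_3
π_2 = 0.4·π_1 + 0.3·π_2 + 0.3·π_3
Solving with the normalization constraint gives π = (0.3475, 0.3347, 0.3178).
So the stationary probability of Active is 0.3475.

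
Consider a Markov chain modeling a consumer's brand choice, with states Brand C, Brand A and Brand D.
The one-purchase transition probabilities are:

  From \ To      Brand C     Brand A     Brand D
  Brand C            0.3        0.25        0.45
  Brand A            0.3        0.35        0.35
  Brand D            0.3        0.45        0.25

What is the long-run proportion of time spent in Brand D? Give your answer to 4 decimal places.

Let the stationary distribution be π with π = πP and π_1 + π_2 + π_3 = 1.
π_1 = 0.3·π_1 + 0.3·π_2 + 0.3·π_3
π_2 = 0.25·π_1 + 0.35·π_2 + 0.45·π_3
Solving with the normalization constraint gives π = (0.3000, 0.3545, 0.3455).
So the stationary probability of Brand D is 0.3455.

0.3455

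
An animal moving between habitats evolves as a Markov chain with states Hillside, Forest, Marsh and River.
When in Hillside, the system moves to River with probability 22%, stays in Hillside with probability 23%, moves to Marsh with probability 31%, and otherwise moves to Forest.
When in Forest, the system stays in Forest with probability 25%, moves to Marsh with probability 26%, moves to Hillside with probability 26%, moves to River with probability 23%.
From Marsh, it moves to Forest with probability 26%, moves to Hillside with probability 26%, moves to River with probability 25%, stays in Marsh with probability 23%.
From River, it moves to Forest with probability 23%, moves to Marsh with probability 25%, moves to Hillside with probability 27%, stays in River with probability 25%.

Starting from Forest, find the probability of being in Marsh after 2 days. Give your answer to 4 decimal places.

0.2629

Propagate the distribution vector 2 days from Forest.
After 0 days: (0.0000, 1.0000, 0.0000, 0.0000)
After 1 day: (0.2600, 0.2500, 0.2600, 0.2300)
After 2 days: (0.2545, 0.2454, 0.2629, 0.2372)
P(in Marsh after 2 days) = 0.2629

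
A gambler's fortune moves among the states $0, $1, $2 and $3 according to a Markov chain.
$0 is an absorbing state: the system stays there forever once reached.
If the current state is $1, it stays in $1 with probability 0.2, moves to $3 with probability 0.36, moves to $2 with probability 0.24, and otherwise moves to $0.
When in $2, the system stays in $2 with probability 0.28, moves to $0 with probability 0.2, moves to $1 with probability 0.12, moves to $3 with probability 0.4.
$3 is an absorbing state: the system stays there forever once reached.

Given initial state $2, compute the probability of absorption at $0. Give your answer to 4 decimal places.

Let h(s) be the probability of absorption at $0 starting from transient state s. Then h($0) = 1 and h($3) = 0. By first-step analysis:
h($1) = 0.2·1 + 0.2·h($1) + 0.24·h($2) + 0.36·0
h($2) = 0.2·1 + 0.12·h($1) + 0.28·h($2) + 0.4·0
Solving: h($1) = 0.3509, h($2) = 0.3363.
Starting from $2, the probability is 0.3363.

0.3363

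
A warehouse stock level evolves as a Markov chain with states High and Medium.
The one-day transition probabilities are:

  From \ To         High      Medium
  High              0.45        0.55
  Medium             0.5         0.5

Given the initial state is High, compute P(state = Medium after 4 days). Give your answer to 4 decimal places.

Propagate the distribution vector 4 days from High.
After 0 days: (1.0000, 0.0000)
After 1 day: (0.4500, 0.5500)
After 2 days: (0.4775, 0.5225)
After 3 days: (0.4761, 0.5239)
After 4 days: (0.4762, 0.5238)
P(in Medium after 4 days) = 0.5238

0.5238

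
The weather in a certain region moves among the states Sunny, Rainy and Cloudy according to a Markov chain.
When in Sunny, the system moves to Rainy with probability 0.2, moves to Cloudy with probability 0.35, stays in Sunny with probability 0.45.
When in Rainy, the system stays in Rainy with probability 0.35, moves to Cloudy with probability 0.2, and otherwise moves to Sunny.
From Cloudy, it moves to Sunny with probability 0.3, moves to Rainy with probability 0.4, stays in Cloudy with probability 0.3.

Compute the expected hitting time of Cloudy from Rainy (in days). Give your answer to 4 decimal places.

3.7383

Let t(s) be the expected number of days to first reach Cloudy from state s, with t(Cloudy) = 0. Conditioning on the first day:
t(Sunny) = 1 + 0.45·t(Sunny) + 0.2·t(Rainy)
t(Rainy) = 1 + 0.45·t(Sunny) + 0.35·t(Rainy)
Solving: t(Sunny) = 3.1776, t(Rainy) = 3.7383.
Expected days from Rainy to Cloudy: 3.7383.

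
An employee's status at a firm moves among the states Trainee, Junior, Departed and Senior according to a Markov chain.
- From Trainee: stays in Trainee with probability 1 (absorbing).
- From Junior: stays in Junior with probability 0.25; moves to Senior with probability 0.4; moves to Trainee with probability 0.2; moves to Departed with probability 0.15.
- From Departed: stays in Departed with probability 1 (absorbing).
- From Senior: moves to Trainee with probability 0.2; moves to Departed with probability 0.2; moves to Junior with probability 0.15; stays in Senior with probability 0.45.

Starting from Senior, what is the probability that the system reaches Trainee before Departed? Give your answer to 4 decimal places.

0.5106

Let h(s) be the probability of absorption at Trainee starting from transient state s. Then h(Trainee) = 1 and h(Departed) = 0. By first-step analysis:
h(Junior) = 0.2·1 + 0.25·h(Junior) + 0.15·0 + 0.4·h(Senior)
h(Senior) = 0.2·1 + 0.15·h(Junior) + 0.2·0 + 0.45·h(Senior)
Solving: h(Junior) = 0.5390, h(Senior) = 0.5106.
Starting from Senior, the probability is 0.5106.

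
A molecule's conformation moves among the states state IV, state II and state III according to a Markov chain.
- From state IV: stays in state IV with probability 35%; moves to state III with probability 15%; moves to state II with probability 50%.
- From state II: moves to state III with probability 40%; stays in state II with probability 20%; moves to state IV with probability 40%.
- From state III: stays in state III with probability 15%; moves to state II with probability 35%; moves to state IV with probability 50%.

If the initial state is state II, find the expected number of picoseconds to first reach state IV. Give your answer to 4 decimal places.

2.3148

Let t(s) be the expected number of picoseconds to first reach state IV from state s, with t(state IV) = 0. Conditioning on the first picosecond:
t(state II) = 1 + 0.2·t(state II) + 0.4·t(state III)
t(state III) = 1 + 0.35·t(state II) + 0.15·t(state III)
Solving: t(state II) = 2.3148, t(state III) = 2.1296.
Expected picoseconds from state II to state IV: 2.3148.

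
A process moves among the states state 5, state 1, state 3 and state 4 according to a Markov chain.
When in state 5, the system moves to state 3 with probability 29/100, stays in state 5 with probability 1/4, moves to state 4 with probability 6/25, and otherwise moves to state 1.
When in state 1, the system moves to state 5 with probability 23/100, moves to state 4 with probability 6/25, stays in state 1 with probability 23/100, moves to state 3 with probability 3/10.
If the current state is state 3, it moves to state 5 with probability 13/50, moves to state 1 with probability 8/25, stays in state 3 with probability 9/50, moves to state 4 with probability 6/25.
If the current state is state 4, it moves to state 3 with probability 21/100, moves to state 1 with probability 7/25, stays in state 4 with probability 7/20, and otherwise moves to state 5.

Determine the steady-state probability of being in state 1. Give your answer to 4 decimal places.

0.2632

Let the stationary distribution be π with π = πP and π_1 + π_2 + π_3 + π_4 = 1.
π_1 = 0.25·π_1 + 0.23·π_2 + 0.26·π_3 + 0.16·π_4
π_2 = 0.22·π_1 + 0.23·π_2 + 0.32·π_3 + 0.28·π_4
π_3 = 0.29·π_1 + 0.3·π_2 + 0.18·π_3 + 0.21·π_4
Solving with the normalization constraint gives π = (0.2229, 0.2632, 0.2442, 0.2697).
So the stationary probability of state 1 is 0.2632.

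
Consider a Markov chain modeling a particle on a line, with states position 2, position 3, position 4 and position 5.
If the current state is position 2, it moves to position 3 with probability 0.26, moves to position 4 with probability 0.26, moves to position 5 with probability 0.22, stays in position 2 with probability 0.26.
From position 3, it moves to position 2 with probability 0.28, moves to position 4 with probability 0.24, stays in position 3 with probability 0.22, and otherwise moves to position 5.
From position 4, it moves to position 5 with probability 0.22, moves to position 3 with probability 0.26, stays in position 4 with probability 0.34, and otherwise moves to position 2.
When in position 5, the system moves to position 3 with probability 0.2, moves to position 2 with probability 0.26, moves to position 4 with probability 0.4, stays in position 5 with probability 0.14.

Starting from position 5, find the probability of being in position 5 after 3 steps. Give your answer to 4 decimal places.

0.2124

Propagate the distribution vector 3 steps from position 5.
After 0 steps: (0.0000, 0.0000, 0.0000, 1.0000)
After 1 step: (0.2600, 0.2000, 0.4000, 0.1400)
After 2 steps: (0.2320, 0.2436, 0.3076, 0.2168)
After 3 steps: (0.2403, 0.2372, 0.3101, 0.2124)
P(in position 5 after 3 steps) = 0.2124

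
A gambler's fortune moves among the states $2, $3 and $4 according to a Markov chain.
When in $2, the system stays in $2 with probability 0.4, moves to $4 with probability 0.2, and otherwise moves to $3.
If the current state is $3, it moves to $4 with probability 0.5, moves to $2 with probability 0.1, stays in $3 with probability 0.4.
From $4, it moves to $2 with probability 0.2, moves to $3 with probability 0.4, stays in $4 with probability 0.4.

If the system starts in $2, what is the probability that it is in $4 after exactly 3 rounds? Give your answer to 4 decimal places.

0.3920

Propagate the distribution vector 3 rounds from $2.
After 0 rounds: (1.0000, 0.0000, 0.0000)
After 1 round: (0.4000, 0.4000, 0.2000)
After 2 rounds: (0.2400, 0.4000, 0.3600)
After 3 rounds: (0.2080, 0.4000, 0.3920)
P(in $4 after 3 rounds) = 0.3920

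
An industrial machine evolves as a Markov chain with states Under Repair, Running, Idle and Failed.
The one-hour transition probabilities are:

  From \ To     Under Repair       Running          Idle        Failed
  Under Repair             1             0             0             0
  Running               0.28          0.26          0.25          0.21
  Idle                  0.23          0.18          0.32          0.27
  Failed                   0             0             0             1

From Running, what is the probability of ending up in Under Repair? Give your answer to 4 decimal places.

0.5410

Let h(s) be the probability of absorption at Under Repair starting from transient state s. Then h(Under Repair) = 1 and h(Failed) = 0. By first-step analysis:
h(Running) = 0.28·1 + 0.26·h(Running) + 0.25·h(Idle) + 0.21·0
h(Idle) = 0.23·1 + 0.18·h(Running) + 0.32·h(Idle) + 0.27·0
Solving: h(Running) = 0.5410, h(Idle) = 0.4814.
Starting from Running, the probability is 0.5410.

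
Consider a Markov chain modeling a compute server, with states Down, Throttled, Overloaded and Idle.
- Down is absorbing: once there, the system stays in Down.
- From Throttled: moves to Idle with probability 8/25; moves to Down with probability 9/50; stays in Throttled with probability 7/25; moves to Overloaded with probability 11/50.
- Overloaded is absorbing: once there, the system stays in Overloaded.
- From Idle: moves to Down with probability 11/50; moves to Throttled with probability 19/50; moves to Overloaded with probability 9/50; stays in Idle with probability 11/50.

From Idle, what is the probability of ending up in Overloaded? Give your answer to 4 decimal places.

Let h(s) be the probability of absorption at Overloaded starting from transient state s. Then h(Overloaded) = 1 and h(Down) = 0. By first-step analysis:
h(Throttled) = 0.18·0 + 0.28·h(Throttled) + 0.22·1 + 0.32·h(Idle)
h(Idle) = 0.22·0 + 0.38·h(Throttled) + 0.18·1 + 0.22·h(Idle)
Solving: h(Throttled) = 0.5209, h(Idle) = 0.4845.
Starting from Idle, the probability is 0.4845.

0.4845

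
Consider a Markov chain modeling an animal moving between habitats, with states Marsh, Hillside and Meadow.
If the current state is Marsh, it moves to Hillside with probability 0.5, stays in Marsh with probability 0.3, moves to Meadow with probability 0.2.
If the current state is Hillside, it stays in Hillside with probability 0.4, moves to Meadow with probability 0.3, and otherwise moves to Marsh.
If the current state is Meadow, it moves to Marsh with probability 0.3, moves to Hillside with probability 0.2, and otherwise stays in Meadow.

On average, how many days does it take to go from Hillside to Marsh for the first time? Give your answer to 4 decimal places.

Let t(s) be the expected number of days to first reach Marsh from state s, with t(Marsh) = 0. Conditioning on the first day:
t(Hillside) = 1 + 0.4·t(Hillside) + 0.3·t(Meadow)
t(Meadow) = 1 + 0.2·t(Hillside) + 0.5·t(Meadow)
Solving: t(Hillside) = 3.3333, t(Meadow) = 3.3333.
Expected days from Hillside to Marsh: 3.3333.

3.3333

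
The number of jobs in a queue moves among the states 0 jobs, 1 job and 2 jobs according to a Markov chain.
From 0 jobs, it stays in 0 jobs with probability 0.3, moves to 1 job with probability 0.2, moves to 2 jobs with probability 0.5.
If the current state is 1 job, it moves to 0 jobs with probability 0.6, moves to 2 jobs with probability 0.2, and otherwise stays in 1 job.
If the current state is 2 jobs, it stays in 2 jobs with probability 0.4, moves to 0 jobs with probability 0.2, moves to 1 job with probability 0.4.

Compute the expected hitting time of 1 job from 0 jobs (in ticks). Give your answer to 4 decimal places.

3.4375

Let t(s) be the expected number of ticks to first reach 1 job from state s, with t(1 job) = 0. Conditioning on the first tick:
t(0 jobs) = 1 + 0.3·t(0 jobs) + 0.5·t(2 jobs)
t(2 jobs) = 1 + 0.2·t(0 jobs) + 0.4·t(2 jobs)
Solving: t(0 jobs) = 3.4375, t(2 jobs) = 2.8125.
Expected ticks from 0 jobs to 1 job: 3.4375.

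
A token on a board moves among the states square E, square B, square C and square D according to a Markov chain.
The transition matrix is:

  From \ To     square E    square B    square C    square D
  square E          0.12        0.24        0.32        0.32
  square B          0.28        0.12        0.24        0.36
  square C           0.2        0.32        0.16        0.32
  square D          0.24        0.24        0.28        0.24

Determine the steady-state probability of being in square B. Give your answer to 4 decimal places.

0.2321

Let the stationary distribution be π with π = πP and π_1 + π_2 + π_3 + π_4 = 1.
π_1 = 0.12·π_1 + 0.28·π_2 + 0.2·π_3 + 0.24·π_4
π_2 = 0.24·π_1 + 0.12·π_2 + 0.32·π_3 + 0.24·π_4
π_3 = 0.32·π_1 + 0.24·π_2 + 0.16·π_3 + 0.28·π_4
Solving with the normalization constraint gives π = (0.2137, 0.2321, 0.2493, 0.3049).
So the stationary probability of square B is 0.2321.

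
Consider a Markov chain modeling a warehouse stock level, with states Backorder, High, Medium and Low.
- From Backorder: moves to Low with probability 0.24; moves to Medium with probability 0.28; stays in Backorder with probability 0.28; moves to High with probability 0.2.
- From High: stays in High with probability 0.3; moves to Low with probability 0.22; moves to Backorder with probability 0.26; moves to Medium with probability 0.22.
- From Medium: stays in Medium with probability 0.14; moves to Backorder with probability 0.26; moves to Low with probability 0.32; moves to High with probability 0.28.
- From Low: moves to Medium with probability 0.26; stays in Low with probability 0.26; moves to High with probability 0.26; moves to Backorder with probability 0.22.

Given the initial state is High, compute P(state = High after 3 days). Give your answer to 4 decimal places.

Propagate the distribution vector 3 days from High.
After 0 days: (0.0000, 1.0000, 0.0000, 0.0000)
After 1 day: (0.2600, 0.3000, 0.2200, 0.2200)
After 2 days: (0.2564, 0.2608, 0.2268, 0.2560)
After 3 days: (0.2549, 0.2596, 0.2275, 0.2580)
P(in High after 3 days) = 0.2596

0.2596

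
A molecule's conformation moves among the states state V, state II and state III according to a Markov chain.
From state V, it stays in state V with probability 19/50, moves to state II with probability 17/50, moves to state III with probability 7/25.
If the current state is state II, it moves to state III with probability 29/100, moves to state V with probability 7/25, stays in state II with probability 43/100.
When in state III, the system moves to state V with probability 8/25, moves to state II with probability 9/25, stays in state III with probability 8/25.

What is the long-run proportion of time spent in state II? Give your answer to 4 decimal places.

0.3801

Let the stationary distribution be π with π = πP and π_1 + π_2 + π_3 = 1.
π_1 = 0.38·π_1 + 0.28·π_2 + 0.32·π_3
π_2 = 0.34·π_1 + 0.43·π_2 + 0.36·π_3
Solving with the normalization constraint gives π = (0.3243, 0.3801, 0.2956).
So the stationary probability of state II is 0.3801.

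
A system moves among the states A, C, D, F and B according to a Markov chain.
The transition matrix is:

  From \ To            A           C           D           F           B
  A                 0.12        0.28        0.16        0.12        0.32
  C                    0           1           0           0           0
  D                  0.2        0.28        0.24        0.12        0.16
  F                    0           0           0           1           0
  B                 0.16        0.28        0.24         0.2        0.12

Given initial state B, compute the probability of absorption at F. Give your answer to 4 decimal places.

0.3762

Let h(s) be the probability of absorption at F starting from transient state s. Then h(F) = 1 and h(C) = 0. By first-step analysis:
h(A) = 0.12·h(A) + 0.28·0 + 0.16·h(D) + 0.12·1 + 0.32·h(B)
h(D) = 0.2·h(A) + 0.28·0 + 0.24·h(D) + 0.12·1 + 0.16·h(B)
h(B) = 0.16·h(A) + 0.28·0 + 0.24·h(D) + 0.2·1 + 0.12·h(B)
Solving: h(A) = 0.3321, h(D) = 0.3245, h(B) = 0.3762.
Starting from B, the probability is 0.3762.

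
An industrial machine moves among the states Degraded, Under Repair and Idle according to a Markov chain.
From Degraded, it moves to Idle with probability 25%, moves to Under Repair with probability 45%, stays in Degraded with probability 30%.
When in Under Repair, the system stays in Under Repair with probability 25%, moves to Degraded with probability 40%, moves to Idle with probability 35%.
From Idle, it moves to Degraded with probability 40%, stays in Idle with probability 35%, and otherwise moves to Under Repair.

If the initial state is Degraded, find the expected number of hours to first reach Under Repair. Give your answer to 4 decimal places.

2.5352

Let t(s) be the expected number of hours to first reach Under Repair from state s, with t(Under Repair) = 0. Conditioning on the first hour:
t(Degraded) = 1 + 0.3·t(Degraded) + 0.25·t(Idle)
t(Idle) = 1 + 0.4·t(Degraded) + 0.35·t(Idle)
Solving: t(Degraded) = 2.5352, t(Idle) = 3.0986.
Expected hours from Degraded to Under Repair: 2.5352.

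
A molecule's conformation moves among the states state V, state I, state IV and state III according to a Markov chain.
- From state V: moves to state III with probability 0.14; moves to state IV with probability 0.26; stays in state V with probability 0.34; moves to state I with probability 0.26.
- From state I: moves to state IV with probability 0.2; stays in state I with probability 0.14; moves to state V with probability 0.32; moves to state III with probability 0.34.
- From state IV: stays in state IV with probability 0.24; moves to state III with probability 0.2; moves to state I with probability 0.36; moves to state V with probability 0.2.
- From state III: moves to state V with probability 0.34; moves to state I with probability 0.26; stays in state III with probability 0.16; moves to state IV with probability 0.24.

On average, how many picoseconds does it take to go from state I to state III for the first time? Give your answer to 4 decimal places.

4.0246

Let t(s) be the expected number of picoseconds to first reach state III from state s, with t(state III) = 0. Conditioning on the first picosecond:
t(state V) = 1 + 0.34·t(state V) + 0.26·t(state I) + 0.26·t(state IV)
t(state I) = 1 + 0.32·t(state V) + 0.14·t(state I) + 0.2·t(state IV)
t(state IV) = 1 + 0.2·t(state V) + 0.36·t(state I) + 0.24·t(state IV)
Solving: t(state V) = 4.8754, t(state I) = 4.0246, t(state IV) = 4.5052.
Expected picoseconds from state I to state III: 4.0246.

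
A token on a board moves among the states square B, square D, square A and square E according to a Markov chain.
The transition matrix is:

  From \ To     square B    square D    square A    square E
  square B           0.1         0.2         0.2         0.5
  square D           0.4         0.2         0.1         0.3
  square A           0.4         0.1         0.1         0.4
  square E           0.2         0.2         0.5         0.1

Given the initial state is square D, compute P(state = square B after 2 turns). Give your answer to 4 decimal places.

0.2200

Propagate the distribution vector 2 turns from square D.
After 0 turns: (0.0000, 1.0000, 0.0000, 0.0000)
After 1 turn: (0.4000, 0.2000, 0.1000, 0.3000)
After 2 turns: (0.2200, 0.1900, 0.2600, 0.3300)
P(in square B after 2 turns) = 0.2200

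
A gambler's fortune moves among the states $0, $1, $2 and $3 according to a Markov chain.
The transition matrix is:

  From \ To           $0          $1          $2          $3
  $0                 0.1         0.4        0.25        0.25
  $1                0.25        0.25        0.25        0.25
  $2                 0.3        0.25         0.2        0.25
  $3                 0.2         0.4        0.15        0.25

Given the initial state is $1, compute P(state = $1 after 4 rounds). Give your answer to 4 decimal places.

0.3199

Propagate the distribution vector 4 rounds from $1.
After 0 rounds: (0.0000, 1.0000, 0.0000, 0.0000)
After 1 round: (0.2500, 0.2500, 0.2500, 0.2500)
After 2 rounds: (0.2125, 0.3250, 0.2125, 0.2500)
After 3 rounds: (0.2163, 0.3194, 0.2144, 0.2500)
After 4 rounds: (0.2158, 0.3199, 0.2143, 0.2500)
P(in $1 after 4 rounds) = 0.3199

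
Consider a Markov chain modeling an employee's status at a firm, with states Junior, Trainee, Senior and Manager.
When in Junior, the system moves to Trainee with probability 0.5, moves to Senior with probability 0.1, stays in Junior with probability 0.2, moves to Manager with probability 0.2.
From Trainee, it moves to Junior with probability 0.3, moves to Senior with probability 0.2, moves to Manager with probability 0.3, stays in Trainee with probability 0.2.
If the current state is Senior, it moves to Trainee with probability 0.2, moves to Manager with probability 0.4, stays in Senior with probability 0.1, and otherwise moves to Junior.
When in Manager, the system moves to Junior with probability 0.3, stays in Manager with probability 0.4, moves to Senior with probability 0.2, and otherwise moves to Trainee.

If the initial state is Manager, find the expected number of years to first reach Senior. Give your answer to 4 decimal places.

Let t(s) be the expected number of years to first reach Senior from state s, with t(Senior) = 0. Conditioning on the first year:
t(Junior) = 1 + 0.2·t(Junior) + 0.5·t(Trainee) + 0.2·t(Manager)
t(Trainee) = 1 + 0.3·t(Junior) + 0.2·t(Trainee) + 0.3·t(Manager)
t(Manager) = 1 + 0.3·t(Junior) + 0.1·t(Trainee) + 0.4·t(Manager)
Solving: t(Junior) = 6.3158, t(Trainee) = 5.7895, t(Manager) = 5.7895.
Expected years from Manager to Senior: 5.7895.

5.7895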